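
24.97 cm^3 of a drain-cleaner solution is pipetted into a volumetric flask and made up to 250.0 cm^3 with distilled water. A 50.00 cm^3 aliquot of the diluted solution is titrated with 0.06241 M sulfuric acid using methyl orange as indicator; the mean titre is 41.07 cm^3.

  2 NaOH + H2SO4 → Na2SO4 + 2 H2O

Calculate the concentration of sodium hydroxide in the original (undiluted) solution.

n(H2SO4) = 0.04107 × 0.06241 = 2.563 × 10^-3 mol
From the 2:1 ratio, n(NaOH) in the aliquot = 2/1 × 2.563 × 10^-3 = 5.126 × 10^-3 mol
[NaOH]_dilute = 5.126 × 10^-3 / 0.05000 = 0.1025 mol/L
Dilution factor = 250.0 / 24.97 = 10.01
[NaOH]_stock = 0.1025 × 10.01 = 1.027 mol/L

1.027 M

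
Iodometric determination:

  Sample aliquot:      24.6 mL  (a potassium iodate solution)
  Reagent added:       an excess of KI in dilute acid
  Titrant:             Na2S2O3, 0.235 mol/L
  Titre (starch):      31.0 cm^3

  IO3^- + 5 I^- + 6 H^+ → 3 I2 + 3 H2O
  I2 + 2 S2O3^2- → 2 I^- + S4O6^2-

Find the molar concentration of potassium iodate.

0.0494 mol/L

n(S2O3^2-) = 0.0310 × 0.235 = 7.28 × 10^-3 mol
n(I2) = n(S2O3^2-)/2 = 3.64 × 10^-3 mol
From the 1:3 ratio, n(IO3^-) in the aliquot = 1/3 × 3.64 × 10^-3 = 1.21 × 10^-3 mol
[IO3^-] = 1.21 × 10^-3 / 0.0246 = 0.0494 mol/L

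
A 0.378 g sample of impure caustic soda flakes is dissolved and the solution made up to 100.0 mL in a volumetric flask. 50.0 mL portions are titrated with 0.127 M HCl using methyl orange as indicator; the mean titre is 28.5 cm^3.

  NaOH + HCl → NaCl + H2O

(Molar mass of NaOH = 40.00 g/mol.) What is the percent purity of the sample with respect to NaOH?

n(HCl) per titration = 0.0285 × 0.127 = 3.62 × 10^-3 mol
n(NaOH) in each aliquot = 3.62 × 10^-3 mol (1:1 ratio)
n(NaOH) in the whole flask = 3.62 × 10^-3 × 100.0/50.0 = 7.24 × 10^-3 mol
mass of NaOH = 7.24 × 10^-3 × 40.00 = 0.290 g
% NaOH = 0.290 / 0.378 × 100 = 76.6 %

76.6 %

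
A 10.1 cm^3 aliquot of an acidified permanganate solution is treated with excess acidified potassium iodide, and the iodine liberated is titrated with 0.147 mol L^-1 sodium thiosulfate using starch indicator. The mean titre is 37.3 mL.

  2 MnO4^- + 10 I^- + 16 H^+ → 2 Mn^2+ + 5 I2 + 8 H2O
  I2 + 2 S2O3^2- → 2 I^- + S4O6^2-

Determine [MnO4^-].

0.109 mol/L

n(S2O3^2-) = 0.0373 × 0.147 = 5.48 × 10^-3 mol
n(I2) = n(S2O3^2-)/2 = 2.74 × 10^-3 mol
From the 2:5 ratio, n(MnO4^-) in the aliquot = 2/5 × 2.74 × 10^-3 = 1.10 × 10^-3 mol
[MnO4^-] = 1.10 × 10^-3 / 0.0101 = 0.109 mol/L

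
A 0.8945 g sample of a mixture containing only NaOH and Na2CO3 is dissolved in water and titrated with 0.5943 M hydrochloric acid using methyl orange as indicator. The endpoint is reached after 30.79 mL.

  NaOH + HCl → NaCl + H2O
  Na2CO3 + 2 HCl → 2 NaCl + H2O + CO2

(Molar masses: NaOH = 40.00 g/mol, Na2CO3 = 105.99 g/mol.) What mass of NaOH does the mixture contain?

0.2316 g

n(HCl) = 0.03079 × 0.5943 = 0.01830 mol
Let x = n(NaOH), y = n(Na2CO3).
Titrant: 1x + 2y = 0.01830;  mass: 40.00x + 105.99y = 0.8945
Solving, x = 5.789 × 10^-3 mol, y = 6.255 × 10^-3 mol
mass of NaOH = 5.789 × 10^-3 × 40.00 = 0.2316 g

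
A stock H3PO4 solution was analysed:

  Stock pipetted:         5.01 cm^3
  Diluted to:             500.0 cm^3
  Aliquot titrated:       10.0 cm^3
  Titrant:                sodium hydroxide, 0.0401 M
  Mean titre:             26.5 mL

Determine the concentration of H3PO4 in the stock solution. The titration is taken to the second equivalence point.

H3PO4 + 2 NaOH → Na2HPO4 + 2 H2O
n(NaOH) = 0.0265 × 0.0401 = 1.06 × 10^-3 mol
From the 1:2 ratio, n(H3PO4) in the aliquot = 1/2 × 1.06 × 10^-3 = 5.31 × 10^-4 mol
[H3PO4]_dilute = 5.31 × 10^-4 / 0.0100 = 0.0531 mol/L
Dilution factor = 500.0 / 5.01 = 99.80
[H3PO4]_stock = 0.0531 × 99.80 = 5.30 mol/L

5.30 M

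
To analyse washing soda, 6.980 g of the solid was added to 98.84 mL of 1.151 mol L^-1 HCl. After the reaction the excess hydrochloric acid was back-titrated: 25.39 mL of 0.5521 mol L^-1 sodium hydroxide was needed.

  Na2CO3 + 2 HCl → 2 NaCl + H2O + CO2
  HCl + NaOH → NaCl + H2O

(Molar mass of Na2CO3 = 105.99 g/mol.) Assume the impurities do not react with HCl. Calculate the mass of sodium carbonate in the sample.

n(HCl) added = 0.09884 × 1.151 = 0.1138 mol
n(NaOH) used in back-titration = 0.02539 × 0.5521 = 0.01402 mol
n(HCl) left over = 0.01402 mol (1:1 ratio)
n(HCl) consumed by analyte = 0.1138 − 0.01402 = 0.09975 mol
From the 1:2 ratio, n(Na2CO3) = 1/2 × 0.09975 = 0.04987 mol
mass of Na2CO3 = 0.04987 × 105.99 = 5.286 g

5.286 g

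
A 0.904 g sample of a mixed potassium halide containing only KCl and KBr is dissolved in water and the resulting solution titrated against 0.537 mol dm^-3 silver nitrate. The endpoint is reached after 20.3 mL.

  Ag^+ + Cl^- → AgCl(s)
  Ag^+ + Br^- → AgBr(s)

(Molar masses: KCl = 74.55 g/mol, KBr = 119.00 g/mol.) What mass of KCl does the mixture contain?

0.660 g

n(AgNO3) = 0.0203 × 0.537 = 0.0109 mol
Let x = n(KCl), y = n(KBr).
Titrant: 1x + 1y = 0.0109;  mass: 74.55x + 119.00y = 0.904
Solving, x = 8.85 × 10^-3 mol, y = 2.05 × 10^-3 mol
mass of KCl = 8.85 × 10^-3 × 74.55 = 0.660 g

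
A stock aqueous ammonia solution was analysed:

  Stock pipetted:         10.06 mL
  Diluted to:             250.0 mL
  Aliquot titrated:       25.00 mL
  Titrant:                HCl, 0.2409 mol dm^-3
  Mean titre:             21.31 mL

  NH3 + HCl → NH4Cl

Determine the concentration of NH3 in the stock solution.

n(HCl) = 0.02131 × 0.2409 = 5.134 × 10^-3 mol
n(NH3) in the aliquot = 5.134 × 10^-3 mol (1:1 ratio)
[NH3]_dilute = 5.134 × 10^-3 / 0.02500 = 0.2053 mol/L
Dilution factor = 250.0 / 10.06 = 24.85
[NH3]_stock = 0.2053 × 24.85 = 5.103 mol/L

5.103 mol/L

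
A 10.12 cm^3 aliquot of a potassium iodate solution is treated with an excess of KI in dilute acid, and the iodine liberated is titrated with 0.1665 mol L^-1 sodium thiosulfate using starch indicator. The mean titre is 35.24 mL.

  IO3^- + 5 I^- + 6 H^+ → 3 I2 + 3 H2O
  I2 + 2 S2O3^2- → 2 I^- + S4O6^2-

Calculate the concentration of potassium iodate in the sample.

n(S2O3^2-) = 0.03524 × 0.1665 = 5.867 × 10^-3 mol
n(I2) = n(S2O3^2-)/2 = 2.934 × 10^-3 mol
From the 1:3 ratio, n(IO3^-) in the aliquot = 1/3 × 2.934 × 10^-3 = 9.779 × 10^-4 mol
[IO3^-] = 9.779 × 10^-4 / 0.01012 = 0.09663 mol/L

0.09663 mol/L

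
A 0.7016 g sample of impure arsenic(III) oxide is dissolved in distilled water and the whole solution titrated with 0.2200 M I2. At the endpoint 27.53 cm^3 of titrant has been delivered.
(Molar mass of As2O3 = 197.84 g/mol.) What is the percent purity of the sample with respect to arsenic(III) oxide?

As2O3 + 2 I2 + 2 H2O → As2O5 + 4 HI
n(I2) = 0.02753 L × 0.2200 mol/L = 6.057 × 10^-3 mol
From the 1:2 ratio, n(As2O3) = 1/2 × 6.057 × 10^-3 = 3.028 × 10^-3 mol
mass of As2O3 = 3.028 × 10^-3 × 197.84 g/mol = 0.5991 g
% As2O3 = 0.5991 / 0.7016 × 100 = 85.39 %

85.39 %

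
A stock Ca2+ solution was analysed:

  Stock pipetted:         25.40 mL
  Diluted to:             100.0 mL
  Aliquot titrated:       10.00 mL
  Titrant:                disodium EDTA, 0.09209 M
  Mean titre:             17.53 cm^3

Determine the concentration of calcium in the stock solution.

Ca^2+ + EDTA^4- → [Ca(EDTA)]^2-
n(EDTA) = 0.01753 × 0.09209 = 1.614 × 10^-3 mol
n(Ca2+) in the aliquot = 1.614 × 10^-3 mol (1:1 ratio)
[Ca2+]_dilute = 1.614 × 10^-3 / 0.01000 = 0.1614 mol/L
Dilution factor = 100.0 / 25.40 = 3.937
[Ca2+]_stock = 0.1614 × 3.937 = 0.6356 mol/L

0.6356 M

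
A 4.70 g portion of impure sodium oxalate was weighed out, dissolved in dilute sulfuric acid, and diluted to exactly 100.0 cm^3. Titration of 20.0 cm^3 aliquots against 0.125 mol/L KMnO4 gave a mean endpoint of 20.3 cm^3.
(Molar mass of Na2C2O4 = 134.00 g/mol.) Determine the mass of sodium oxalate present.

4.25 g

2 MnO4^- + 5 C2O4^2- + 16 H^+ → 2 Mn^2+ + 10 CO2 + 8 H2O
n(KMnO4) per titration = 0.0203 × 0.125 = 2.54 × 10^-3 mol
From the 5:2 ratio, n(Na2C2O4) in each aliquot = 5/2 × 2.54 × 10^-3 = 6.34 × 10^-3 mol
n(Na2C2O4) in the whole flask = 6.34 × 10^-3 × 100.0/20.0 = 0.0317 mol
mass of Na2C2O4 = 0.0317 × 134.00 = 4.25 g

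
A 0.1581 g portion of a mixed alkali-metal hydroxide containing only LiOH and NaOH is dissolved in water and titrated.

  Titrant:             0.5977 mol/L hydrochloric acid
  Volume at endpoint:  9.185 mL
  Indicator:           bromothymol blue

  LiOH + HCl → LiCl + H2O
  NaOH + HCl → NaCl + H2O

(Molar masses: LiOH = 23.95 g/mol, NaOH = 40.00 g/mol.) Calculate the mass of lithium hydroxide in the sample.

0.09176 g

n(HCl) = 0.009185 × 0.5977 = 5.490 × 10^-3 mol
Let x = n(LiOH), y = n(NaOH).
Titrant: 1x + 1y = 5.490 × 10^-3;  mass: 23.95x + 40.00y = 0.1581
Solving, x = 3.831 × 10^-3 mol, y = 1.658 × 10^-3 mol
mass of LiOH = 3.831 × 10^-3 × 23.95 = 0.09176 g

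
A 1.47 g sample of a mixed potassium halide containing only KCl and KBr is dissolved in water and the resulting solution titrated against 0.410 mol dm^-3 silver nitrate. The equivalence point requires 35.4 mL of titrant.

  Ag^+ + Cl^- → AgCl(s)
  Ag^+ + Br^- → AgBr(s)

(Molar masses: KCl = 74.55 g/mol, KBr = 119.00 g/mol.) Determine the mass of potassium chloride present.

n(AgNO3) = 0.0354 × 0.410 = 0.0145 mol
Let x = n(KCl), y = n(KBr).
Titrant: 1x + 1y = 0.0145;  mass: 74.55x + 119.00y = 1.47
Solving, x = 5.79 × 10^-3 mol, y = 8.73 × 10^-3 mol
mass of KCl = 5.79 × 10^-3 × 74.55 = 0.431 g

0.431 g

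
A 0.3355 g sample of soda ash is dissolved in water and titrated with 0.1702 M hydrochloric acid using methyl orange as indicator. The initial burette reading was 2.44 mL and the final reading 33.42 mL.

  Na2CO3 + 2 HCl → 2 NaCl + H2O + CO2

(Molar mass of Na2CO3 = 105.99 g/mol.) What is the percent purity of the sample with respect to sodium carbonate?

n(HCl) = 0.03098 L × 0.1702 mol/L = 5.273 × 10^-3 mol
From the 1:2 ratio, n(Na2CO3) = 1/2 × 5.273 × 10^-3 = 2.636 × 10^-3 mol
mass of Na2CO3 = 2.636 × 10^-3 × 105.99 g/mol = 0.2794 g
% Na2CO3 = 0.2794 / 0.3355 × 100 = 83.29 %

83.29 %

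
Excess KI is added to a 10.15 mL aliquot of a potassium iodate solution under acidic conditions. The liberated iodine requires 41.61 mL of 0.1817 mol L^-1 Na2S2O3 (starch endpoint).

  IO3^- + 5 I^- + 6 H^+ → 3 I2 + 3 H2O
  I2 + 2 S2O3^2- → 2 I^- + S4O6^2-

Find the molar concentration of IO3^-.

n(S2O3^2-) = 0.04161 × 0.1817 = 7.561 × 10^-3 mol
n(I2) = n(S2O3^2-)/2 = 3.780 × 10^-3 mol
From the 1:3 ratio, n(IO3^-) in the aliquot = 1/3 × 3.780 × 10^-3 = 1.260 × 10^-3 mol
[IO3^-] = 1.260 × 10^-3 / 0.01015 = 0.1241 mol/L

0.1241 mol/L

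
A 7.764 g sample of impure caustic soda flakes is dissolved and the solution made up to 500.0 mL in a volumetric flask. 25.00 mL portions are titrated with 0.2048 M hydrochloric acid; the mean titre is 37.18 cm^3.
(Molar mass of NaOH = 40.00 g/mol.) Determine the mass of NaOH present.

6.092 g

NaOH + HCl → NaCl + H2O
n(HCl) per titration = 0.03718 × 0.2048 = 7.614 × 10^-3 mol
n(NaOH) in each aliquot = 7.614 × 10^-3 mol (1:1 ratio)
n(NaOH) in the whole flask = 7.614 × 10^-3 × 500.0/25.00 = 0.1523 mol
mass of NaOH = 0.1523 × 40.00 = 6.092 g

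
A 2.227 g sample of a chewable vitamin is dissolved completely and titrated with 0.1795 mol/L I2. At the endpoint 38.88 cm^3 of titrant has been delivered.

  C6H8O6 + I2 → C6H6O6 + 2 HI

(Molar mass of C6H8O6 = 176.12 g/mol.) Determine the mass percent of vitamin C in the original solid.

n(I2) = 0.03888 L × 0.1795 mol/L = 6.979 × 10^-3 mol
n(C6H8O6) = 6.979 × 10^-3 mol (1:1 ratio)
mass of C6H8O6 = 6.979 × 10^-3 × 176.12 g/mol = 1.229 g
% C6H8O6 = 1.229 / 2.227 × 100 = 55.19 %

55.19 %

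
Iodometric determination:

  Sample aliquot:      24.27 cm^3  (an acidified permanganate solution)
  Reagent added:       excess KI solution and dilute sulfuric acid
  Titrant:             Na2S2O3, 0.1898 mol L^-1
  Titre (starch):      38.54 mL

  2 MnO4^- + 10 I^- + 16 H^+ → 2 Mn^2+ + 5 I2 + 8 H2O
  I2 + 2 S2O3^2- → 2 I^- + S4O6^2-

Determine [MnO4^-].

n(S2O3^2-) = 0.03854 × 0.1898 = 7.315 × 10^-3 mol
n(I2) = n(S2O3^2-)/2 = 3.657 × 10^-3 mol
From the 2:5 ratio, n(MnO4^-) in the aliquot = 2/5 × 3.657 × 10^-3 = 1.463 × 10^-3 mol
[MnO4^-] = 1.463 × 10^-3 / 0.02427 = 0.06028 mol/L

0.06028 mol/L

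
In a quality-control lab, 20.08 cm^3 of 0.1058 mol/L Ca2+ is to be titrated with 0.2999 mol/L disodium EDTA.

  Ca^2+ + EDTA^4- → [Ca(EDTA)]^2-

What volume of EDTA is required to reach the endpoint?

7.084 mL

n(Ca2+) = 0.02008 L × 0.1058 mol/L = 2.124 × 10^-3 mol
n(EDTA) = 2.124 × 10^-3 mol (1:1 stoichiometry)
V(EDTA) = 2.124 × 10^-3 mol / 0.2999 mol/L = 0.007084 L = 7.084 mL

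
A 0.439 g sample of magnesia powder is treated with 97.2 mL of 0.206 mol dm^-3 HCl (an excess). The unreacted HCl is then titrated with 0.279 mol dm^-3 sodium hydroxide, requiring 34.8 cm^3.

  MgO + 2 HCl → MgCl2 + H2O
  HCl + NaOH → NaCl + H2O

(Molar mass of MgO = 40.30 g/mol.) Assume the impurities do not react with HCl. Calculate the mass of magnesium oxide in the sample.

0.208 g

n(HCl) added = 0.0972 × 0.206 = 0.0200 mol
n(NaOH) used in back-titration = 0.0348 × 0.279 = 9.71 × 10^-3 mol
n(HCl) left over = 9.71 × 10^-3 mol (1:1 ratio)
n(HCl) consumed by analyte = 0.0200 − 9.71 × 10^-3 = 0.0103 mol
From the 1:2 ratio, n(MgO) = 1/2 × 0.0103 = 5.16 × 10^-3 mol
mass of MgO = 5.16 × 10^-3 × 40.30 = 0.208 g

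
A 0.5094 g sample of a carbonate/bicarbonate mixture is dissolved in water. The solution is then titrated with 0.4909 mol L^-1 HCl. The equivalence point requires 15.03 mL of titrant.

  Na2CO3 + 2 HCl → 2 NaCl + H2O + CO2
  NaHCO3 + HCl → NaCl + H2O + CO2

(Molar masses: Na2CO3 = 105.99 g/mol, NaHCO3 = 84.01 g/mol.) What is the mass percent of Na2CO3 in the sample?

n(HCl) = 0.01503 × 0.4909 = 7.378 × 10^-3 mol
Let x = n(Na2CO3), y = n(NaHCO3).
Titrant: 2x + 1y = 7.378 × 10^-3;  mass: 105.99x + 84.01y = 0.5094
Solving, x = 1.781 × 10^-3 mol, y = 3.817 × 10^-3 mol
mass of Na2CO3 = 1.781 × 10^-3 × 105.99 = 0.1887 g
% Na2CO3 = 0.1887 / 0.5094 × 100 = 37.05 %

37.05 %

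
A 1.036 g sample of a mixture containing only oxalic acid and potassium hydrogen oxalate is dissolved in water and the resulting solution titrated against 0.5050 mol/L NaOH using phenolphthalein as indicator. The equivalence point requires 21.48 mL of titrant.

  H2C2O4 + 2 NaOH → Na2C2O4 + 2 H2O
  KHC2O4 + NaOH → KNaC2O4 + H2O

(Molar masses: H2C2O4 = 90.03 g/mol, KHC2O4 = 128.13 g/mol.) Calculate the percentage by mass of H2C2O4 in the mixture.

18.50 %

n(NaOH) = 0.02148 × 0.5050 = 0.01085 mol
Let x = n(H2C2O4), y = n(KHC2O4).
Titrant: 2x + 1y = 0.01085;  mass: 90.03x + 128.13y = 1.036
Solving, x = 2.129 × 10^-3 mol, y = 6.590 × 10^-3 mol
mass of H2C2O4 = 2.129 × 10^-3 × 90.03 = 0.1917 g
% H2C2O4 = 0.1917 / 1.036 × 100 = 18.50 %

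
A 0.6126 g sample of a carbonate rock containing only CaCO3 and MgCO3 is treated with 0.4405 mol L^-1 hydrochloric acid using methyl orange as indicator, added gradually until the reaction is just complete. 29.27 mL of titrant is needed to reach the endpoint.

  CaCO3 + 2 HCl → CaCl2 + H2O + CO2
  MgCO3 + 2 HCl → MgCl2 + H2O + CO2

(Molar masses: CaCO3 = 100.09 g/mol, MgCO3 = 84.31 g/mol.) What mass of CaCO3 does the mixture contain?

0.4381 g

n(HCl) = 0.02927 × 0.4405 = 0.01289 mol
Let x = n(CaCO3), y = n(MgCO3).
Titrant: 2x + 2y = 0.01289;  mass: 100.09x + 84.31y = 0.6126
Solving, x = 4.378 × 10^-3 mol, y = 2.069 × 10^-3 mol
mass of CaCO3 = 4.378 × 10^-3 × 100.09 = 0.4381 g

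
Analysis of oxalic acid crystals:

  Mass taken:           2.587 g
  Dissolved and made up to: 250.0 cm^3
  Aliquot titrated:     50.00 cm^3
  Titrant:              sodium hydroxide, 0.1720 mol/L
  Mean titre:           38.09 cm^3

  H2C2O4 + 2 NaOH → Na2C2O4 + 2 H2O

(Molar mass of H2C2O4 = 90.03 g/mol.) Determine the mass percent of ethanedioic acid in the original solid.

57.00 %

n(NaOH) per titration = 0.03809 × 0.1720 = 6.551 × 10^-3 mol
From the 1:2 ratio, n(H2C2O4) in each aliquot = 1/2 × 6.551 × 10^-3 = 3.276 × 10^-3 mol
n(H2C2O4) in the whole flask = 3.276 × 10^-3 × 250.0/50.00 = 0.01638 mol
mass of H2C2O4 = 0.01638 × 90.03 = 1.475 g
% H2C2O4 = 1.475 / 2.587 × 100 = 57.00 %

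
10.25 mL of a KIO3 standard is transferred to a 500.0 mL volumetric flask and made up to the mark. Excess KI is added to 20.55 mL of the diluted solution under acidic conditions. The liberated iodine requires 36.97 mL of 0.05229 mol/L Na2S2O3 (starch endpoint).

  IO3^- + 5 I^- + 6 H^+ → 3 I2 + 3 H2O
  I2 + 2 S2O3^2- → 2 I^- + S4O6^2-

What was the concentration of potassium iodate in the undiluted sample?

n(S2O3^2-) = 0.03697 × 0.05229 = 1.933 × 10^-3 mol
n(I2) = n(S2O3^2-)/2 = 9.666 × 10^-4 mol
From the 1:3 ratio, n(IO3^-) in the aliquot = 1/3 × 9.666 × 10^-4 = 3.222 × 10^-4 mol
[IO3^-]_dilute = 3.222 × 10^-4 / 0.02055 = 0.01568 mol/L
[IO3^-]_original = 0.01568 × 500.0/10.25 = 0.7648 mol/L

0.7648 mol/L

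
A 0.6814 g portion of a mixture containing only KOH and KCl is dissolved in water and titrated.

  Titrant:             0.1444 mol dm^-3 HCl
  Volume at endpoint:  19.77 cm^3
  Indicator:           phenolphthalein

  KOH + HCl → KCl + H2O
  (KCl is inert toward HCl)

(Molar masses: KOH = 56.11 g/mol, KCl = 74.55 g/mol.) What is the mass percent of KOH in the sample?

23.51 %

n(HCl) = 0.01977 × 0.1444 = 2.855 × 10^-3 mol
Let x = n(KOH), y = n(KCl).
Titrant: 1x = 2.855 × 10^-3;  mass: 56.11x + 74.55y = 0.6814
Solving, x = 2.855 × 10^-3 mol, y = 6.992 × 10^-3 mol
mass of KOH = 2.855 × 10^-3 × 56.11 = 0.1602 g
% KOH = 0.1602 / 0.6814 × 100 = 23.51 %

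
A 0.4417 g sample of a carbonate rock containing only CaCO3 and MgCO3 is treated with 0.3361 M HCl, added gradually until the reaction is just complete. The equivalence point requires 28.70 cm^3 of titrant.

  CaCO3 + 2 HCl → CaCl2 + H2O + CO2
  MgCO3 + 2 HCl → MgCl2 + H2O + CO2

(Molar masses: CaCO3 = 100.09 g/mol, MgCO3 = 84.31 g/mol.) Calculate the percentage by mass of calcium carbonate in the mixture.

n(HCl) = 0.02870 × 0.3361 = 9.646 × 10^-3 mol
Let x = n(CaCO3), y = n(MgCO3).
Titrant: 2x + 2y = 9.646 × 10^-3;  mass: 100.09x + 84.31y = 0.4417
Solving, x = 2.222 × 10^-3 mol, y = 2.601 × 10^-3 mol
mass of CaCO3 = 2.222 × 10^-3 × 100.09 = 0.2224 g
% CaCO3 = 0.2224 / 0.4417 × 100 = 50.36 %

50.36 %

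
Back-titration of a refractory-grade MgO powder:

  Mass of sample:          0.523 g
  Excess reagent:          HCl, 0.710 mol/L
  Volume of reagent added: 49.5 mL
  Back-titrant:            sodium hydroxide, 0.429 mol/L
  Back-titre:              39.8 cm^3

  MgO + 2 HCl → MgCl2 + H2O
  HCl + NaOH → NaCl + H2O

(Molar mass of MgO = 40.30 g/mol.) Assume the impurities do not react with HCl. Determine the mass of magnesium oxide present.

0.364 g

n(HCl) added = 0.0495 × 0.710 = 0.0351 mol
n(NaOH) used in back-titration = 0.0398 × 0.429 = 0.0171 mol
n(HCl) left over = 0.0171 mol (1:1 ratio)
n(HCl) consumed by analyte = 0.0351 − 0.0171 = 0.0181 mol
From the 1:2 ratio, n(MgO) = 1/2 × 0.0181 = 9.04 × 10^-3 mol
mass of MgO = 9.04 × 10^-3 × 40.30 = 0.364 g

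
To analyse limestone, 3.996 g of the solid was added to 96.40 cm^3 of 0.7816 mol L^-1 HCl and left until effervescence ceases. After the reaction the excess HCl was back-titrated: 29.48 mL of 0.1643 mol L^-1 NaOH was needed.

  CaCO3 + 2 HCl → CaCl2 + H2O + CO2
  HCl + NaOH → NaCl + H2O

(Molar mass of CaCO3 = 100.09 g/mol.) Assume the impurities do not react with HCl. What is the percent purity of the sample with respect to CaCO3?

88.30 %

n(HCl) added = 0.09640 × 0.7816 = 0.07535 mol
n(NaOH) used in back-titration = 0.02948 × 0.1643 = 4.844 × 10^-3 mol
n(HCl) left over = 4.844 × 10^-3 mol (1:1 ratio)
n(HCl) consumed by analyte = 0.07535 − 4.844 × 10^-3 = 0.07050 mol
From the 1:2 ratio, n(CaCO3) = 1/2 × 0.07050 = 0.03525 mol
mass of CaCO3 = 0.03525 × 100.09 = 3.528 g
% CaCO3 = 3.528 / 3.996 × 100 = 88.30 %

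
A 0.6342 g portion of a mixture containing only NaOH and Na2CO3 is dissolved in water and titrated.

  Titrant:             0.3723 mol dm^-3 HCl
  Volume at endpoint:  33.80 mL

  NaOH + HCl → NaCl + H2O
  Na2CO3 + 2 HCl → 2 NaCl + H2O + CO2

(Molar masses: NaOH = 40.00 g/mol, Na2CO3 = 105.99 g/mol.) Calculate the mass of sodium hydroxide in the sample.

0.1006 g

n(HCl) = 0.03380 × 0.3723 = 0.01258 mol
Let x = n(NaOH), y = n(Na2CO3).
Titrant: 1x + 2y = 0.01258;  mass: 40.00x + 105.99y = 0.6342
Solving, x = 2.514 × 10^-3 mol, y = 5.035 × 10^-3 mol
mass of NaOH = 2.514 × 10^-3 × 40.00 = 0.1006 g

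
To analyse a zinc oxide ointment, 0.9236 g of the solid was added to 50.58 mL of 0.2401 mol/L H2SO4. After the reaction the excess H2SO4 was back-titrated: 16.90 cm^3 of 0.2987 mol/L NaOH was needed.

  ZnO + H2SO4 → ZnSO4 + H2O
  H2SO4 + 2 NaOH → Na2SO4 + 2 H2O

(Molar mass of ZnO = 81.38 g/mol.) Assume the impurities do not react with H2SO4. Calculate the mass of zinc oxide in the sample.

0.7829 g

n(H2SO4) added = 0.05058 × 0.2401 = 0.01214 mol
n(NaOH) used in back-titration = 0.01690 × 0.2987 = 5.048 × 10^-3 mol
From the 1:2 ratio, n(H2SO4) left over = 1/2 × 5.048 × 10^-3 = 2.524 × 10^-3 mol
n(H2SO4) consumed by analyte = 0.01214 − 2.524 × 10^-3 = 9.620 × 10^-3 mol
n(ZnO) = 9.620 × 10^-3 mol (1:1 ratio)
mass of ZnO = 9.620 × 10^-3 × 81.38 = 0.7829 g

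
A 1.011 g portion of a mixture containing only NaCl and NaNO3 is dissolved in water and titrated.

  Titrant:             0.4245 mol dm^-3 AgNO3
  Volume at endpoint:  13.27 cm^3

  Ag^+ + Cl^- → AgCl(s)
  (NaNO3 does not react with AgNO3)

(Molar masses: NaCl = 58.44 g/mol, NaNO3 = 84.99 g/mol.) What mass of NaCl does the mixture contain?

n(AgNO3) = 0.01327 × 0.4245 = 5.633 × 10^-3 mol
Let x = n(NaCl), y = n(NaNO3).
Titrant: 1x = 5.633 × 10^-3;  mass: 58.44x + 84.99y = 1.011
Solving, x = 5.633 × 10^-3 mol, y = 8.022 × 10^-3 mol
mass of NaCl = 5.633 × 10^-3 × 58.44 = 0.3292 g

0.3292 g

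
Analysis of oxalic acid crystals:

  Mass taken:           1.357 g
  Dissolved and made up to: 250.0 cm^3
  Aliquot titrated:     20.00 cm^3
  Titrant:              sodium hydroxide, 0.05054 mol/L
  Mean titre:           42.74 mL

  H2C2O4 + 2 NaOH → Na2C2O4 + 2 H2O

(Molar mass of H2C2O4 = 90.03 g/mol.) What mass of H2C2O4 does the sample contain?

n(NaOH) per titration = 0.04274 × 0.05054 = 2.160 × 10^-3 mol
From the 1:2 ratio, n(H2C2O4) in each aliquot = 1/2 × 2.160 × 10^-3 = 1.080 × 10^-3 mol
n(H2C2O4) in the whole flask = 1.080 × 10^-3 × 250.0/20.00 = 0.01350 mol
mass of H2C2O4 = 0.01350 × 90.03 = 1.215 g

1.215 g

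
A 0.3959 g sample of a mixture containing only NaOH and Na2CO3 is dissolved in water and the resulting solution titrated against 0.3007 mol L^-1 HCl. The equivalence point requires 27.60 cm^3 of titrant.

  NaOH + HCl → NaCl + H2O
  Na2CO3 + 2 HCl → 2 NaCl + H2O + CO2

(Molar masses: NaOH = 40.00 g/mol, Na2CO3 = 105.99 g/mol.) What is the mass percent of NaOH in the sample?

34.15 %

n(HCl) = 0.02760 × 0.3007 = 8.299 × 10^-3 mol
Let x = n(NaOH), y = n(Na2CO3).
Titrant: 1x + 2y = 8.299 × 10^-3;  mass: 40.00x + 105.99y = 0.3959
Solving, x = 3.380 × 10^-3 mol, y = 2.460 × 10^-3 mol
mass of NaOH = 3.380 × 10^-3 × 40.00 = 0.1352 g
% NaOH = 0.1352 / 0.3959 × 100 = 34.15 %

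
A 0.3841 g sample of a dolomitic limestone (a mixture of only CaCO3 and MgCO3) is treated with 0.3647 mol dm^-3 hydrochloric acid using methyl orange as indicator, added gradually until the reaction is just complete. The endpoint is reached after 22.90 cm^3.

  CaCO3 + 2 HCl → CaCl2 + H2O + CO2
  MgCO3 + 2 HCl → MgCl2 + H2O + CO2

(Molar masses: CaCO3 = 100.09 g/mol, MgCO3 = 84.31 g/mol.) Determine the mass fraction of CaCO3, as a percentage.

n(HCl) = 0.02290 × 0.3647 = 8.352 × 10^-3 mol
Let x = n(CaCO3), y = n(MgCO3).
Titrant: 2x + 2y = 8.352 × 10^-3;  mass: 100.09x + 84.31y = 0.3841
Solving, x = 2.030 × 10^-3 mol, y = 2.146 × 10^-3 mol
mass of CaCO3 = 2.030 × 10^-3 × 100.09 = 0.2032 g
% CaCO3 = 0.2032 / 0.3841 × 100 = 52.90 %

52.90 %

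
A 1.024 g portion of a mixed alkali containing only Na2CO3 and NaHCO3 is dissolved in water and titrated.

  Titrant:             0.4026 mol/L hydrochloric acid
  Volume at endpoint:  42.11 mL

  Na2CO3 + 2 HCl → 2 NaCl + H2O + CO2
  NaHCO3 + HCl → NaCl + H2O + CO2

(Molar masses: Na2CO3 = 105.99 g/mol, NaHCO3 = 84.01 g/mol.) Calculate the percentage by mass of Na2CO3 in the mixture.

66.79 %

n(HCl) = 0.04211 × 0.4026 = 0.01695 mol
Let x = n(Na2CO3), y = n(NaHCO3).
Titrant: 2x + 1y = 0.01695;  mass: 105.99x + 84.01y = 1.024
Solving, x = 6.453 × 10^-3 mol, y = 4.048 × 10^-3 mol
mass of Na2CO3 = 6.453 × 10^-3 × 105.99 = 0.6839 g
% Na2CO3 = 0.6839 / 1.024 × 100 = 66.79 %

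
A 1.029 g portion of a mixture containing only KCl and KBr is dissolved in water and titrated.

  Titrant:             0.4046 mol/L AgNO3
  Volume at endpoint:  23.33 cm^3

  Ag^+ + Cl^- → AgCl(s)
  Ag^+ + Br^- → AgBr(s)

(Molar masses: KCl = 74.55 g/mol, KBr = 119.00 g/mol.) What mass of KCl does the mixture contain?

n(AgNO3) = 0.02333 × 0.4046 = 9.439 × 10^-3 mol
Let x = n(KCl), y = n(KBr).
Titrant: 1x + 1y = 9.439 × 10^-3;  mass: 74.55x + 119.00y = 1.029
Solving, x = 2.121 × 10^-3 mol, y = 7.318 × 10^-3 mol
mass of KCl = 2.121 × 10^-3 × 74.55 = 0.1581 g

0.1581 g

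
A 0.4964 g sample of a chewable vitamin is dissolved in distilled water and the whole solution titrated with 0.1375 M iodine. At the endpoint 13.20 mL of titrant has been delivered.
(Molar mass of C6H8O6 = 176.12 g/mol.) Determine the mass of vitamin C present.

0.3197 g

C6H8O6 + I2 → C6H6O6 + 2 HI
n(I2) = 0.01320 L × 0.1375 mol/L = 1.815 × 10^-3 mol
n(C6H8O6) = 1.815 × 10^-3 mol (1:1 ratio)
mass of C6H8O6 = 1.815 × 10^-3 × 176.12 g/mol = 0.3197 g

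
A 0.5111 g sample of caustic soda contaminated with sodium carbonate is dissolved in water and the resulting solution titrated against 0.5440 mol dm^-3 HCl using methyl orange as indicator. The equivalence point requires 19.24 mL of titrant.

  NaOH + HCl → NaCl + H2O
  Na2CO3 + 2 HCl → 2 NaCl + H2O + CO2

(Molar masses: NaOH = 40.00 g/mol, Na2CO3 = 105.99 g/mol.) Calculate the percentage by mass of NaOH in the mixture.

n(HCl) = 0.01924 × 0.5440 = 0.01047 mol
Let x = n(NaOH), y = n(Na2CO3).
Titrant: 1x + 2y = 0.01047;  mass: 40.00x + 105.99y = 0.5111
Solving, x = 3.353 × 10^-3 mol, y = 3.557 × 10^-3 mol
mass of NaOH = 3.353 × 10^-3 × 40.00 = 0.1341 g
% NaOH = 0.1341 / 0.5111 × 100 = 26.24 %

26.24 %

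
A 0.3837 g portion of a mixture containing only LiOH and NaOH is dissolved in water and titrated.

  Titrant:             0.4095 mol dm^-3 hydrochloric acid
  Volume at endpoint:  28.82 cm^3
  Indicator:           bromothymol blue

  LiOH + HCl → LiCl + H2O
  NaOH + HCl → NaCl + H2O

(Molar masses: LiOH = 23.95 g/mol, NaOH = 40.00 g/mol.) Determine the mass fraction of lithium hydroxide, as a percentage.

n(HCl) = 0.02882 × 0.4095 = 0.01180 mol
Let x = n(LiOH), y = n(NaOH).
Titrant: 1x + 1y = 0.01180;  mass: 23.95x + 40.00y = 0.3837
Solving, x = 5.506 × 10^-3 mol, y = 6.296 × 10^-3 mol
mass of LiOH = 5.506 × 10^-3 × 23.95 = 0.1319 g
% LiOH = 0.1319 / 0.3837 × 100 = 34.37 %

34.37 %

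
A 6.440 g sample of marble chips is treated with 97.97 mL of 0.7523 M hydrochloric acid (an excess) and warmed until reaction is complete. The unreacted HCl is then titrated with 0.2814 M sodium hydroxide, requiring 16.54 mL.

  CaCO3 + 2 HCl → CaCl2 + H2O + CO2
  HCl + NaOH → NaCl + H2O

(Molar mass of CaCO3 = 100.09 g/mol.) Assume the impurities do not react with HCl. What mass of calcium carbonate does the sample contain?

n(HCl) added = 0.09797 × 0.7523 = 0.07370 mol
n(NaOH) used in back-titration = 0.01654 × 0.2814 = 4.654 × 10^-3 mol
n(HCl) left over = 4.654 × 10^-3 mol (1:1 ratio)
n(HCl) consumed by analyte = 0.07370 − 4.654 × 10^-3 = 0.06905 mol
From the 1:2 ratio, n(CaCO3) = 1/2 × 0.06905 = 0.03452 mol
mass of CaCO3 = 0.03452 × 100.09 = 3.456 g

3.456 g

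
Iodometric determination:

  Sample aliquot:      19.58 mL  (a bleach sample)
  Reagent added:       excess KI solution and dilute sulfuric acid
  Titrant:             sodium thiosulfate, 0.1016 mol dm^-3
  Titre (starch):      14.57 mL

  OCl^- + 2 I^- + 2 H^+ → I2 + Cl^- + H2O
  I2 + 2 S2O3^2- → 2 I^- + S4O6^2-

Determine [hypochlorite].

n(S2O3^2-) = 0.01457 × 0.1016 = 1.480 × 10^-3 mol
n(I2) = n(S2O3^2-)/2 = 7.402 × 10^-4 mol
n(OCl^-) in the aliquot = 7.402 × 10^-4 mol (1:1 ratio)
[OCl^-] = 7.402 × 10^-4 / 0.01958 = 0.03780 mol/L

0.03780 mol/L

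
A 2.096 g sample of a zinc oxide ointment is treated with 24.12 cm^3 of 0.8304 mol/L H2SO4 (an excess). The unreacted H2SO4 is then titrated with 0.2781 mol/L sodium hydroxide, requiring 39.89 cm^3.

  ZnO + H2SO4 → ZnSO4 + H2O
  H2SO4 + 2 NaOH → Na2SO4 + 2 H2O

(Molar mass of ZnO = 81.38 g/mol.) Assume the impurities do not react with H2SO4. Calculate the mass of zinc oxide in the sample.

1.179 g

n(H2SO4) added = 0.02412 × 0.8304 = 0.02003 mol
n(NaOH) used in back-titration = 0.03989 × 0.2781 = 0.01109 mol
From the 1:2 ratio, n(H2SO4) left over = 1/2 × 0.01109 = 5.547 × 10^-3 mol
n(H2SO4) consumed by analyte = 0.02003 − 5.547 × 10^-3 = 0.01448 mol
n(ZnO) = 0.01448 mol (1:1 ratio)
mass of ZnO = 0.01448 × 81.38 = 1.179 g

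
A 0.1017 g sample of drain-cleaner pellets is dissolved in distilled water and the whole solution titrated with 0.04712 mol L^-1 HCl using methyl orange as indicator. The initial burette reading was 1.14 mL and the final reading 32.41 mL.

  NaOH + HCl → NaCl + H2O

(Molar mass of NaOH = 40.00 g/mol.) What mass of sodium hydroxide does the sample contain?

n(HCl) = 0.03127 L × 0.04712 mol/L = 1.473 × 10^-3 mol
n(NaOH) = 1.473 × 10^-3 mol (1:1 ratio)
mass of NaOH = 1.473 × 10^-3 × 40.00 g/mol = 0.05894 g

0.05894 g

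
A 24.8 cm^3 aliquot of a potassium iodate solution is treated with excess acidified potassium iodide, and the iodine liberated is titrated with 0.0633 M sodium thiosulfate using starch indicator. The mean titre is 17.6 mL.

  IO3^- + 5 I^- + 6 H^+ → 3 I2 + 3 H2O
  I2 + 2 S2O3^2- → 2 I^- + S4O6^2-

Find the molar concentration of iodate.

0.00749 M

n(S2O3^2-) = 0.0176 × 0.0633 = 1.11 × 10^-3 mol
n(I2) = n(S2O3^2-)/2 = 5.57 × 10^-4 mol
From the 1:3 ratio, n(IO3^-) in the aliquot = 1/3 × 5.57 × 10^-4 = 1.86 × 10^-4 mol
[IO3^-] = 1.86 × 10^-4 / 0.0248 = 0.00749 mol/L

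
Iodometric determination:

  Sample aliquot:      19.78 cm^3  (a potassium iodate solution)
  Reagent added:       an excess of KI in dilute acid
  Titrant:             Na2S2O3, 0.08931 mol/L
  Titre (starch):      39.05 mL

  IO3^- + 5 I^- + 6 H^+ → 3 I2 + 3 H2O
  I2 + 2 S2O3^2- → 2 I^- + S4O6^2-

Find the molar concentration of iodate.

n(S2O3^2-) = 0.03905 × 0.08931 = 3.488 × 10^-3 mol
n(I2) = n(S2O3^2-)/2 = 1.744 × 10^-3 mol
From the 1:3 ratio, n(IO3^-) in the aliquot = 1/3 × 1.744 × 10^-3 = 5.813 × 10^-4 mol
[IO3^-] = 5.813 × 10^-4 / 0.01978 = 0.02939 mol/L

0.02939 mol/L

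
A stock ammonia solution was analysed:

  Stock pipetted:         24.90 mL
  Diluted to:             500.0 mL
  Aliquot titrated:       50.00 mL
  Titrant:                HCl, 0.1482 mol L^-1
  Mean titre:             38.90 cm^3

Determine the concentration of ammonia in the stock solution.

NH3 + HCl → NH4Cl
n(HCl) = 0.03890 × 0.1482 = 5.765 × 10^-3 mol
n(NH3) in the aliquot = 5.765 × 10^-3 mol (1:1 ratio)
[NH3]_dilute = 5.765 × 10^-3 / 0.05000 = 0.1153 mol/L
Dilution factor = 500.0 / 24.90 = 20.08
[NH3]_stock = 0.1153 × 20.08 = 2.315 mol/L

2.315 mol/L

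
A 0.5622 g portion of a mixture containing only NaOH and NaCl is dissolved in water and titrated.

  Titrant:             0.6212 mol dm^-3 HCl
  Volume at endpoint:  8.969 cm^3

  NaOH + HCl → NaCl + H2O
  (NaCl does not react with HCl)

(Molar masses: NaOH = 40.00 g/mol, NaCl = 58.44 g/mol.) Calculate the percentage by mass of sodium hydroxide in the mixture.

n(HCl) = 0.008969 × 0.6212 = 5.572 × 10^-3 mol
Let x = n(NaOH), y = n(NaCl).
Titrant: 1x = 5.572 × 10^-3;  mass: 40.00x + 58.44y = 0.5622
Solving, x = 5.572 × 10^-3 mol, y = 5.807 × 10^-3 mol
mass of NaOH = 5.572 × 10^-3 × 40.00 = 0.2229 g
% NaOH = 0.2229 / 0.5622 × 100 = 39.64 %

39.64 %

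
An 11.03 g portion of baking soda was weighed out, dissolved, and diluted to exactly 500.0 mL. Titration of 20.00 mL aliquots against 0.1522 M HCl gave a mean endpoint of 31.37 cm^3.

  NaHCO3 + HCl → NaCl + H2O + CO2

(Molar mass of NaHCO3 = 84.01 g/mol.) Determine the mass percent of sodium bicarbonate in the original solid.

n(HCl) per titration = 0.03137 × 0.1522 = 4.775 × 10^-3 mol
n(NaHCO3) in each aliquot = 4.775 × 10^-3 mol (1:1 ratio)
n(NaHCO3) in the whole flask = 4.775 × 10^-3 × 500.0/20.00 = 0.1194 mol
mass of NaHCO3 = 0.1194 × 84.01 = 10.03 g
% NaHCO3 = 10.03 / 11.03 × 100 = 90.91 %

90.91 %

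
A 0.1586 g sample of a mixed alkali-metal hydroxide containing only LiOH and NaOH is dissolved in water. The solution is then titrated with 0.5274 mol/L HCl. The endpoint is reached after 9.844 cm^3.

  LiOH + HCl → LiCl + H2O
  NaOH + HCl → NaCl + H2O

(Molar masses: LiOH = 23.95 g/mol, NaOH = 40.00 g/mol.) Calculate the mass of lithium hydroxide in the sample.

0.07322 g

n(HCl) = 0.009844 × 0.5274 = 5.192 × 10^-3 mol
Let x = n(LiOH), y = n(NaOH).
Titrant: 1x + 1y = 5.192 × 10^-3;  mass: 23.95x + 40.00y = 0.1586
Solving, x = 3.057 × 10^-3 mol, y = 2.134 × 10^-3 mol
mass of LiOH = 3.057 × 10^-3 × 23.95 = 0.07322 g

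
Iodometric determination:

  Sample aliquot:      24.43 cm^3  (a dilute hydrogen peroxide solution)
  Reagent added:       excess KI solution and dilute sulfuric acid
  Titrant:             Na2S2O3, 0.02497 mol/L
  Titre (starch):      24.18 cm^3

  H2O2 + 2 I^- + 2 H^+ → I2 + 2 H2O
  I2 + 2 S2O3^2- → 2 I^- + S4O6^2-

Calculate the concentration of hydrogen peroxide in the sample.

n(S2O3^2-) = 0.02418 × 0.02497 = 6.038 × 10^-4 mol
n(I2) = n(S2O3^2-)/2 = 3.019 × 10^-4 mol
n(H2O2) in the aliquot = 3.019 × 10^-4 mol (1:1 ratio)
[H2O2] = 3.019 × 10^-4 / 0.02443 = 0.01236 mol/L

0.01236 mol/L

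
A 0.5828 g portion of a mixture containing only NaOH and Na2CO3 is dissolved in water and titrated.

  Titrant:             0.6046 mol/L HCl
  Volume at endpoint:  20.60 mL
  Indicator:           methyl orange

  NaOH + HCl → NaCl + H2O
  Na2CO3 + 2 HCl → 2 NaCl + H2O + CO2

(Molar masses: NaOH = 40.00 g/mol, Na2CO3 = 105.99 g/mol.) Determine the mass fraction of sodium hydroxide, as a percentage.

n(HCl) = 0.02060 × 0.6046 = 0.01245 mol
Let x = n(NaOH), y = n(Na2CO3).
Titrant: 1x + 2y = 0.01245;  mass: 40.00x + 105.99y = 0.5828
Solving, x = 5.944 × 10^-3 mol, y = 3.255 × 10^-3 mol
mass of NaOH = 5.944 × 10^-3 × 40.00 = 0.2378 g
% NaOH = 0.2378 / 0.5828 × 100 = 40.79 %

40.79 %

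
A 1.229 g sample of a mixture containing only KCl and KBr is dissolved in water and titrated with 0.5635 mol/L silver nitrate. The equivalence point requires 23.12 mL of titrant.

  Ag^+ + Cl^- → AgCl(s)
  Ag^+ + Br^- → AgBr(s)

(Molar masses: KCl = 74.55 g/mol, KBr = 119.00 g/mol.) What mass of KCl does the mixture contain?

n(AgNO3) = 0.02312 × 0.5635 = 0.01303 mol
Let x = n(KCl), y = n(KBr).
Titrant: 1x + 1y = 0.01303;  mass: 74.55x + 119.00y = 1.229
Solving, x = 7.229 × 10^-3 mol, y = 5.799 × 10^-3 mol
mass of KCl = 7.229 × 10^-3 × 74.55 = 0.5390 g

0.5390 g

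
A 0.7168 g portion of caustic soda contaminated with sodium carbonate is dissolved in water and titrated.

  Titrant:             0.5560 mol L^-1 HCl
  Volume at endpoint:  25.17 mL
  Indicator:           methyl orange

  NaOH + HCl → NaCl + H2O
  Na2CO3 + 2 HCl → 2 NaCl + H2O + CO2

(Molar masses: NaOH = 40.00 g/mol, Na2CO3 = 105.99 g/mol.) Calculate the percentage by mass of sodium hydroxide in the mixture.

10.67 %

n(HCl) = 0.02517 × 0.5560 = 0.01399 mol
Let x = n(NaOH), y = n(Na2CO3).
Titrant: 1x + 2y = 0.01399;  mass: 40.00x + 105.99y = 0.7168
Solving, x = 1.911 × 10^-3 mol, y = 6.042 × 10^-3 mol
mass of NaOH = 1.911 × 10^-3 × 40.00 = 0.07646 g
% NaOH = 0.07646 / 0.7168 × 100 = 10.67 %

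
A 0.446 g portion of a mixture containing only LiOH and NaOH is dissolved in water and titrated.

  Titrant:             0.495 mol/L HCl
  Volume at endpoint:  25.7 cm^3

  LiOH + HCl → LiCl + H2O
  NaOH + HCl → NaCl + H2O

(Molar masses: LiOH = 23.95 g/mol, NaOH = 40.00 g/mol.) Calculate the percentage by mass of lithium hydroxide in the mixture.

21.0 %

n(HCl) = 0.0257 × 0.495 = 0.0127 mol
Let x = n(LiOH), y = n(NaOH).
Titrant: 1x + 1y = 0.0127;  mass: 23.95x + 40.00y = 0.446
Solving, x = 3.92 × 10^-3 mol, y = 8.80 × 10^-3 mol
mass of LiOH = 3.92 × 10^-3 × 23.95 = 0.0938 g
% LiOH = 0.0938 / 0.446 × 100 = 21.0 %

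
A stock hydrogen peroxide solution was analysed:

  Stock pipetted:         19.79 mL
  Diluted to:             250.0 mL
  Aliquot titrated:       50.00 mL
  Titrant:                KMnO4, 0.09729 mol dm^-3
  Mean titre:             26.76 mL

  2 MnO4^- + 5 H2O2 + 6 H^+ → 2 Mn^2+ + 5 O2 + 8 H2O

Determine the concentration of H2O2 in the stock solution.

1.644 mol/L

n(KMnO4) = 0.02676 × 0.09729 = 2.603 × 10^-3 mol
From the 5:2 ratio, n(H2O2) in the aliquot = 5/2 × 2.603 × 10^-3 = 6.509 × 10^-3 mol
[H2O2]_dilute = 6.509 × 10^-3 / 0.05000 = 0.1302 mol/L
Dilution factor = 250.0 / 19.79 = 12.63
[H2O2]_stock = 0.1302 × 12.63 = 1.644 mol/L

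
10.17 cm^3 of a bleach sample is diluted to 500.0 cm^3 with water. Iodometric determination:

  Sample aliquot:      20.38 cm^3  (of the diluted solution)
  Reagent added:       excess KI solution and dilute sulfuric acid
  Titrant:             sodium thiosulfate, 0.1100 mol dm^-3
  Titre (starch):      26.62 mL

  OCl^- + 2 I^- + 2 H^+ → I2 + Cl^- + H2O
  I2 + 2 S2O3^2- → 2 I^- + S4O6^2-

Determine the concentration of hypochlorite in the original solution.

3.532 mol/L

n(S2O3^2-) = 0.02662 × 0.1100 = 2.928 × 10^-3 mol
n(I2) = n(S2O3^2-)/2 = 1.464 × 10^-3 mol
n(OCl^-) in the aliquot = 1.464 × 10^-3 mol (1:1 ratio)
[OCl^-]_dilute = 1.464 × 10^-3 / 0.02038 = 0.07184 mol/L
[OCl^-]_original = 0.07184 × 500.0/10.17 = 3.532 mol/L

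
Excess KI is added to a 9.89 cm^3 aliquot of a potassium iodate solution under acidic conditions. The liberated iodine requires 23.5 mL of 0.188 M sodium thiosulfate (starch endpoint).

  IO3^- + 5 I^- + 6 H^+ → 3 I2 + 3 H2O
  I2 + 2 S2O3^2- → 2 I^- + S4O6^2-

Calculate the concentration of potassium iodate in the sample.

n(S2O3^2-) = 0.0235 × 0.188 = 4.42 × 10^-3 mol
n(I2) = n(S2O3^2-)/2 = 2.21 × 10^-3 mol
From the 1:3 ratio, n(IO3^-) in the aliquot = 1/3 × 2.21 × 10^-3 = 7.36 × 10^-4 mol
[IO3^-] = 7.36 × 10^-4 / 0.00989 = 0.0745 mol/L

0.0745 M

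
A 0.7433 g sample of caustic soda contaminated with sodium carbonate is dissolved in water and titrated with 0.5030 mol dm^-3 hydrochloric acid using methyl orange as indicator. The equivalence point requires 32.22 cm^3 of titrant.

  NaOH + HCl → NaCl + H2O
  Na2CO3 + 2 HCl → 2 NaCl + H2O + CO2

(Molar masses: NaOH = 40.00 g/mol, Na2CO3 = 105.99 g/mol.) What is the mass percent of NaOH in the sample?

n(HCl) = 0.03222 × 0.5030 = 0.01621 mol
Let x = n(NaOH), y = n(Na2CO3).
Titrant: 1x + 2y = 0.01621;  mass: 40.00x + 105.99y = 0.7433
Solving, x = 8.894 × 10^-3 mol, y = 3.657 × 10^-3 mol
mass of NaOH = 8.894 × 10^-3 × 40.00 = 0.3557 g
% NaOH = 0.3557 / 0.7433 × 100 = 47.86 %

47.86 %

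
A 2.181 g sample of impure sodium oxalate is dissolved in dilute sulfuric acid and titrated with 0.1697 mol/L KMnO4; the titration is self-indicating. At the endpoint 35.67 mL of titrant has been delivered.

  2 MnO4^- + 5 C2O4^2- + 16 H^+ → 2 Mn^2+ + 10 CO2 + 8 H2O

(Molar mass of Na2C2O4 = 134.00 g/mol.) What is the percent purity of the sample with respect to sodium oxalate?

n(KMnO4) = 0.03567 L × 0.1697 mol/L = 6.053 × 10^-3 mol
From the 5:2 ratio, n(Na2C2O4) = 5/2 × 6.053 × 10^-3 = 0.01513 mol
mass of Na2C2O4 = 0.01513 × 134.00 g/mol = 2.028 g
% Na2C2O4 = 2.028 / 2.181 × 100 = 92.98 %

92.98 %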